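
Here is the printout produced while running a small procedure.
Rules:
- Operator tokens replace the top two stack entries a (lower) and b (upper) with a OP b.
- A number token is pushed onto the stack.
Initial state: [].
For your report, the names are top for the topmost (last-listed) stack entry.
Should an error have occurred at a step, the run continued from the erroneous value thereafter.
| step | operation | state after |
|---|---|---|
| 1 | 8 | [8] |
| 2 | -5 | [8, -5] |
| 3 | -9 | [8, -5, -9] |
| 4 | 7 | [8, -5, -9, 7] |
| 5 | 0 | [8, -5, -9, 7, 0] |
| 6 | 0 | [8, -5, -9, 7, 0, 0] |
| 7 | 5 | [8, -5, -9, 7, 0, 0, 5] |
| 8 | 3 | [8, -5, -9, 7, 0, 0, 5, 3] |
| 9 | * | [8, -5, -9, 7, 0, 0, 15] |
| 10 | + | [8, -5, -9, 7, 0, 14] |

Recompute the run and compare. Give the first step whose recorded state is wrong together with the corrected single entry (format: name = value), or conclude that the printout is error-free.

Recomputing the run from the initial state:
step 1: [8]
step 2: [8, -5]
step 3: [8, -5, -9]
step 4: [8, -5, -9, 7]
step 5: [8, -5, -9, 7, 0]
step 6: [8, -5, -9, 7, 0, 0]
step 7: [8, -5, -9, 7, 0, 0, 5]
step 8: [8, -5, -9, 7, 0, 0, 5, 3]
step 9: [8, -5, -9, 7, 0, 0, 15]
step 10: [8, -5, -9, 7, 0, 15]
The first disagreement with the printout is at step 10, where the value should be top = 15.

step 10, top = 15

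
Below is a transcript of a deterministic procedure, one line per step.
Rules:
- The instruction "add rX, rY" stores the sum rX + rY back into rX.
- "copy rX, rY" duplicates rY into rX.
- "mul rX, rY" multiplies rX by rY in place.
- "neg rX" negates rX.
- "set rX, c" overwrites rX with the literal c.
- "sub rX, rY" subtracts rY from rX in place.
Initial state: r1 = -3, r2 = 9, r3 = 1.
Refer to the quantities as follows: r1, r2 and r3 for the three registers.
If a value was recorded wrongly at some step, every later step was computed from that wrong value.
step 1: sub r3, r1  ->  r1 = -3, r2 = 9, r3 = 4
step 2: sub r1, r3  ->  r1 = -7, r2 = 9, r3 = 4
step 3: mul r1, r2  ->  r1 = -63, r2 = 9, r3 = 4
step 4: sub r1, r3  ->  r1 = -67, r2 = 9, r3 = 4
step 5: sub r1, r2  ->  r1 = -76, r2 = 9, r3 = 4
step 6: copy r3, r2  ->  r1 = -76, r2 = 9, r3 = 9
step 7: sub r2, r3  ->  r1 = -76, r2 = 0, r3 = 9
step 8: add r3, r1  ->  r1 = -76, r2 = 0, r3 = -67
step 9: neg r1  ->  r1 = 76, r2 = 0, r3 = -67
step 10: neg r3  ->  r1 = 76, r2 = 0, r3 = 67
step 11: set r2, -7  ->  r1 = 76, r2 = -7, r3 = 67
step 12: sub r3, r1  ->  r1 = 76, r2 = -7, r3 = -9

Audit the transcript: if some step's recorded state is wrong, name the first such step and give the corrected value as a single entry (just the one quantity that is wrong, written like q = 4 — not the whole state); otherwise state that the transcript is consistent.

1. r3 = 1 - -3 = 4 (no discrepancy)
2. r1 = -3 - 4 = -7 (matches)
3. r1 = -7 * 9 = -63 (verified)
4. r1 = -63 - 4 = -67 (verified)
5. r1 = -67 - 9 = -76 (checks out)
6. r3 = 9 (verified)
7. r2 = 9 - 9 = 0 (same as recorded)
8. r3 = 9 + -76 = -67 (consistent with the transcript)
9. r1 = -(-76) = 76 (same as recorded)
10. r3 = -(-67) = 67 (confirmed correct)
11. r2 = -7 (agrees with the transcript)
12. r3 = 67 - 76 = -9 (same as recorded)
All steps check out; nothing to correct.

no error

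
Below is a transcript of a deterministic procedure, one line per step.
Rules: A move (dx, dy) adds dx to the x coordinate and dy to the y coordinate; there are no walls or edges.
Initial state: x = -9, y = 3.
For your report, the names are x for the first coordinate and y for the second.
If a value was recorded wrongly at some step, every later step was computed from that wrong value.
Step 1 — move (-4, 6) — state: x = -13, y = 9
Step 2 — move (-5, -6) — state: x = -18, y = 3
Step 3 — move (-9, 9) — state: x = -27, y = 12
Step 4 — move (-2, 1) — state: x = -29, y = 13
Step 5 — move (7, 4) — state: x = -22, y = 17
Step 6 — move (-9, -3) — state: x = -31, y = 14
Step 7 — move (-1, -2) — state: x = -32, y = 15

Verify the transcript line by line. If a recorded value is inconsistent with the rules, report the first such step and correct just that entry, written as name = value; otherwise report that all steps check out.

Step 1: x = -9 + (-4) = -13, y = 3 + (6) = 9 — verified.
Step 2: x = -13 + (-5) = -18, y = 9 + (-6) = 3 — same as recorded.
Step 3: x = -18 + (-9) = -27, y = 3 + (9) = 12 — confirmed correct.
Step 4: x = -27 + (-2) = -29, y = 12 + (1) = 13 — exactly as logged.
Step 5: x = -29 + (7) = -22, y = 13 + (4) = 17 — no discrepancy.
Step 6: x = -22 + (-9) = -31, y = 17 + (-3) = 14 — no discrepancy.
Step 7: x = -31 + (-1) = -32, y = 14 + (-2) = 12 — the transcript disagrees here.
The audit stops at step 7: the recorded entry is wrong and should be y = 12.

step 7, y = 12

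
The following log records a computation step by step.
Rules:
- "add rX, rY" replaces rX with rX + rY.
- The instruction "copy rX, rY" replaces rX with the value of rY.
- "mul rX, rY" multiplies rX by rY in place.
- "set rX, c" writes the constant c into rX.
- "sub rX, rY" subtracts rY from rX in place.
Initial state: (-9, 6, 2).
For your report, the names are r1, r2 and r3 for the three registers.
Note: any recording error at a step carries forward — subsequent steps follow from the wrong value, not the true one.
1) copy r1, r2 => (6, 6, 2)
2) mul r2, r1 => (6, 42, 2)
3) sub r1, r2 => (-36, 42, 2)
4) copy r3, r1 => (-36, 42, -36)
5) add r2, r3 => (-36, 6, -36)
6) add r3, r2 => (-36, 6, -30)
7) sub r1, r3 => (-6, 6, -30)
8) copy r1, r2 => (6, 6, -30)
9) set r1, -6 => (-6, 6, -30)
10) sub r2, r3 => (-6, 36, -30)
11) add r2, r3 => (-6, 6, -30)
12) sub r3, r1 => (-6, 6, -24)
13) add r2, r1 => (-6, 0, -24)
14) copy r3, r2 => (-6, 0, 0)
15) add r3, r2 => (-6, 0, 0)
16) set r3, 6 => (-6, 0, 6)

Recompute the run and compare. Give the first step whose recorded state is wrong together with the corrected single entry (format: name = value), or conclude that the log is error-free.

step 2, r2 = 36

Recomputing the run from the initial state:
step 1: r1 = 6, r2 = 6, r3 = 2
step 2: r1 = 6, r2 = 36, r3 = 2
step 3: r1 = -30, r2 = 36, r3 = 2
step 4: r1 = -30, r2 = 36, r3 = -30
step 5: r1 = -30, r2 = 6, r3 = -30
step 6: r1 = -30, r2 = 6, r3 = -24
step 7: r1 = -6, r2 = 6, r3 = -24
step 8: r1 = 6, r2 = 6, r3 = -24
step 9: r1 = -6, r2 = 6, r3 = -24
step 10: r1 = -6, r2 = 30, r3 = -24
step 11: r1 = -6, r2 = 6, r3 = -24
step 12: r1 = -6, r2 = 6, r3 = -18
step 13: r1 = -6, r2 = 0, r3 = -18
step 14: r1 = -6, r2 = 0, r3 = 0
step 15: r1 = -6, r2 = 0, r3 = 0
step 16: r1 = -6, r2 = 0, r3 = 6
The first disagreement with the log is at step 2, where the value should be r2 = 36.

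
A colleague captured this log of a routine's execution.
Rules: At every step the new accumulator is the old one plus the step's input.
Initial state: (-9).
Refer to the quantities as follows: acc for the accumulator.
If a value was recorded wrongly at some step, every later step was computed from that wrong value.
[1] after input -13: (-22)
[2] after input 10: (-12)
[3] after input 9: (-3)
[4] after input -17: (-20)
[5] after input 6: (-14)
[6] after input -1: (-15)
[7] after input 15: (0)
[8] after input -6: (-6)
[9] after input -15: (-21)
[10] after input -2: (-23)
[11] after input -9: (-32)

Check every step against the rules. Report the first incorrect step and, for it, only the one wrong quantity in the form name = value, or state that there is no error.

no error

step 1: acc = -9 + -13 = -22 -> confirmed correct
step 2: acc = -22 + 10 = -12 -> consistent with the log
step 3: acc = -12 + 9 = -3 -> no discrepancy
step 4: acc = -3 + -17 = -20 -> consistent with the log
step 5: acc = -20 + 6 = -14 -> agrees with the log
step 6: acc = -14 + -1 = -15 -> confirmed correct
step 7: acc = -15 + 15 = 0 -> no discrepancy
step 8: acc = 0 + -6 = -6 -> in agreement
step 9: acc = -6 + -15 = -21 -> in agreement
step 10: acc = -21 + -2 = -23 -> verified
step 11: acc = -23 + -9 = -32 -> matches
All steps check out; nothing to correct.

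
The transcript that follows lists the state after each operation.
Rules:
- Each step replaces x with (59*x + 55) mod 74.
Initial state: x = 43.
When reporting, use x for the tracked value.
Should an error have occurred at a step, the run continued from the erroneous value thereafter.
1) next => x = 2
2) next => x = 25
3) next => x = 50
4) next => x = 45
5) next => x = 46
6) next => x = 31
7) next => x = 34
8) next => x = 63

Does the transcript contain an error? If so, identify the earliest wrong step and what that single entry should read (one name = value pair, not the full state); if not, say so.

step 1: x = (59*43 + 55) mod 74 = 2 -> exactly as logged
step 2: x = (59*2 + 55) mod 74 = 25 -> agrees with the transcript
step 3: x = (59*25 + 55) mod 74 = 50 -> consistent with the transcript
step 4: x = (59*50 + 55) mod 74 = 45 -> consistent with the transcript
step 5: x = (59*45 + 55) mod 74 = 46 -> same as recorded
step 6: x = (59*46 + 55) mod 74 = 31 -> same as recorded
step 7: x = (59*31 + 55) mod 74 = 34 -> verified
step 8: x = (59*34 + 55) mod 74 = 63 -> no discrepancy
Each recorded entry agrees with the recomputation.

no error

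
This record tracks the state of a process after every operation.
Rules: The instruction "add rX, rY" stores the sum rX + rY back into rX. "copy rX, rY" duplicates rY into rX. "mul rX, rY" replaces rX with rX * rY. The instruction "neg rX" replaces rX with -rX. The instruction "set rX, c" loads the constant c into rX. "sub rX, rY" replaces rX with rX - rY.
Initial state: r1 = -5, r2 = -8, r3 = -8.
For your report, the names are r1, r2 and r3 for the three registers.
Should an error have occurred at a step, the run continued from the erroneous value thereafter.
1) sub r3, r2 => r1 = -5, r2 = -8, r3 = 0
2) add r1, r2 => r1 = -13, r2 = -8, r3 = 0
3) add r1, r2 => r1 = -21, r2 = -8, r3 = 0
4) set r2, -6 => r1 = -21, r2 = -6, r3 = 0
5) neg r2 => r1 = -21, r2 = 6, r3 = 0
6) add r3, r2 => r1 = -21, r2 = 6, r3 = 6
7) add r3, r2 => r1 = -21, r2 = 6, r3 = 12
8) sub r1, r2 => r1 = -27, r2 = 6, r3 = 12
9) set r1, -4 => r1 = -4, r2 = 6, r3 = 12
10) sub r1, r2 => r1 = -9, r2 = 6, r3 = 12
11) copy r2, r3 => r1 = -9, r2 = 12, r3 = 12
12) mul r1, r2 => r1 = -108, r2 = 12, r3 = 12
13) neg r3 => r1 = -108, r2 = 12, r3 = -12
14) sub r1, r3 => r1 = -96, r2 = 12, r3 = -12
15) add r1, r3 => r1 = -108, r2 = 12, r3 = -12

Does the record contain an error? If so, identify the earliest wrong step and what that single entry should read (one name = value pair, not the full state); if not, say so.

step 10, r1 = -10

Recomputing the run from the initial state:
step 1: r1 = -5, r2 = -8, r3 = 0
step 2: r1 = -13, r2 = -8, r3 = 0
step 3: r1 = -21, r2 = -8, r3 = 0
step 4: r1 = -21, r2 = -6, r3 = 0
step 5: r1 = -21, r2 = 6, r3 = 0
step 6: r1 = -21, r2 = 6, r3 = 6
step 7: r1 = -21, r2 = 6, r3 = 12
step 8: r1 = -27, r2 = 6, r3 = 12
step 9: r1 = -4, r2 = 6, r3 = 12
step 10: r1 = -10, r2 = 6, r3 = 12
step 11: r1 = -10, r2 = 12, r3 = 12
step 12: r1 = -120, r2 = 12, r3 = 12
step 13: r1 = -120, r2 = 12, r3 = -12
step 14: r1 = -108, r2 = 12, r3 = -12
step 15: r1 = -120, r2 = 12, r3 = -12
The first disagreement with the record is at step 10, where the value should be r1 = -10.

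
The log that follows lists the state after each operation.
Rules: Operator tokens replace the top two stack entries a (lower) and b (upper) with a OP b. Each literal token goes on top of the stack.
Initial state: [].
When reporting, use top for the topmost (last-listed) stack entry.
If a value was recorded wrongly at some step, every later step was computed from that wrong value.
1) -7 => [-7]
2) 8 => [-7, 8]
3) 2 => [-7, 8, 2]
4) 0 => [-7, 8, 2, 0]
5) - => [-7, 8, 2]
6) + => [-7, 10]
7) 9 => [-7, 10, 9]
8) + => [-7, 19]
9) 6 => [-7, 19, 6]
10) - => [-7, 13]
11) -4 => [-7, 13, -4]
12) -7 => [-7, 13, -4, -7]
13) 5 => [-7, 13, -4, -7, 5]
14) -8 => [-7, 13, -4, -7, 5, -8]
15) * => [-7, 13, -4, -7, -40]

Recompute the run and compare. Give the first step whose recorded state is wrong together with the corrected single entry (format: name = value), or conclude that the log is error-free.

no error

step 1: push -7: top = -7 -> matches
step 2: push 8: top = 8 -> confirmed correct
step 3: push 2: top = 2 -> exactly as logged
step 4: push 0: top = 0 -> matches
step 5: 2 - 0 = 2 -> checks out
step 6: 8 + 2 = 10 -> verified
step 7: push 9: top = 9 -> checks out
step 8: 10 + 9 = 19 -> exactly as logged
step 9: push 6: top = 6 -> confirmed correct
step 10: 19 - 6 = 13 -> checks out
step 11: push -4: top = -4 -> exactly as logged
step 12: push -7: top = -7 -> no discrepancy
step 13: push 5: top = 5 -> exactly as logged
step 14: push -8: top = -8 -> no discrepancy
step 15: 5 * -8 = -40 -> in agreement
Every step is consistent.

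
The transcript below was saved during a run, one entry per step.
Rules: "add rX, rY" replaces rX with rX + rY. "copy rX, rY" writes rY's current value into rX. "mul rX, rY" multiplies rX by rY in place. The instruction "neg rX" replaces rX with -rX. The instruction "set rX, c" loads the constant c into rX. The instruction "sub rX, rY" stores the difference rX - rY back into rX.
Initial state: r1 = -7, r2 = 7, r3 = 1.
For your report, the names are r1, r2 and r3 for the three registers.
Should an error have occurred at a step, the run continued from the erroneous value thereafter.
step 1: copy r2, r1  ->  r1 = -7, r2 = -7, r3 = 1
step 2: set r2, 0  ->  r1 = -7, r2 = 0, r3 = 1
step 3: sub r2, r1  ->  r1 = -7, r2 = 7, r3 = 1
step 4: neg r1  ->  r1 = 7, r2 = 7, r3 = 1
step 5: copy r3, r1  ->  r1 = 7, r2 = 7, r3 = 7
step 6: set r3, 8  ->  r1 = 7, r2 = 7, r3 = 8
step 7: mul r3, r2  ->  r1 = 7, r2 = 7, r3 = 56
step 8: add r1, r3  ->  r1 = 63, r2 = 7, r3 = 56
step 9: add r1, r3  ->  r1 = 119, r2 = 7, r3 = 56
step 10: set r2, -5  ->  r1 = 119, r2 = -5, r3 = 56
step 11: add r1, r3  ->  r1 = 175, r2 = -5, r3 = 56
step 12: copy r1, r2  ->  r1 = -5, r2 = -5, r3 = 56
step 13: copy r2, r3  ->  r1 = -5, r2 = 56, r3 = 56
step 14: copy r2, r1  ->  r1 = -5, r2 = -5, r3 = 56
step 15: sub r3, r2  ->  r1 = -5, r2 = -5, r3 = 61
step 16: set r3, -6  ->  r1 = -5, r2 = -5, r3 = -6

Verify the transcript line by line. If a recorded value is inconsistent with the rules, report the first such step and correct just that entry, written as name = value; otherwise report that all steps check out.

1. r2 = -7 (exactly as logged)
2. r2 = 0 (consistent with the transcript)
3. r2 = 0 - -7 = 7 (consistent with the transcript)
4. r1 = -(-7) = 7 (matches)
5. r3 = 7 (exactly as logged)
6. r3 = 8 (matches)
7. r3 = 8 * 7 = 56 (no discrepancy)
8. r1 = 7 + 56 = 63 (verified)
9. r1 = 63 + 56 = 119 (confirmed correct)
10. r2 = -5 (checks out)
11. r1 = 119 + 56 = 175 (verified)
12. r1 = -5 (in agreement)
13. r2 = 56 (consistent with the transcript)
14. r2 = -5 (checks out)
15. r3 = 56 - -5 = 61 (confirmed correct)
16. r3 = -6 (consistent with the transcript)
The recomputation confirms every line.

no error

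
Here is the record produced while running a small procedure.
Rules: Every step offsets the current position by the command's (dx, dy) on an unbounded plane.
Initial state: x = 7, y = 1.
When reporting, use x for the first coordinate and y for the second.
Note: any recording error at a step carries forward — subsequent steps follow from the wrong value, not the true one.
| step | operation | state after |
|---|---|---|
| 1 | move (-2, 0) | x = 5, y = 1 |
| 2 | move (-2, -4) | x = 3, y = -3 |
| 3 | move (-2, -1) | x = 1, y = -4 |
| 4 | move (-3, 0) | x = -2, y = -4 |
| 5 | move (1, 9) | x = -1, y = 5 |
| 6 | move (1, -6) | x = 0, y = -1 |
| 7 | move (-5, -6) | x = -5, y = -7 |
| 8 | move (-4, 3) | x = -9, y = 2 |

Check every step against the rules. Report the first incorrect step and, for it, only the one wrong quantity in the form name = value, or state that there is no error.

step 8, y = -4

1. x = 7 + (-2) = 5, y = 1 + (0) = 1 (consistent with the record)
2. x = 5 + (-2) = 3, y = 1 + (-4) = -3 (consistent with the record)
3. x = 3 + (-2) = 1, y = -3 + (-1) = -4 (in agreement)
4. x = 1 + (-3) = -2, y = -4 + (0) = -4 (exactly as logged)
5. x = -2 + (1) = -1, y = -4 + (9) = 5 (consistent with the record)
6. x = -1 + (1) = 0, y = 5 + (-6) = -1 (no discrepancy)
7. x = 0 + (-5) = -5, y = -1 + (-6) = -7 (confirmed correct)
8. x = -5 + (-4) = -9, y = -7 + (3) = -4 (the record disagrees here)
Step 8 is the first one off; corrected, y = -4.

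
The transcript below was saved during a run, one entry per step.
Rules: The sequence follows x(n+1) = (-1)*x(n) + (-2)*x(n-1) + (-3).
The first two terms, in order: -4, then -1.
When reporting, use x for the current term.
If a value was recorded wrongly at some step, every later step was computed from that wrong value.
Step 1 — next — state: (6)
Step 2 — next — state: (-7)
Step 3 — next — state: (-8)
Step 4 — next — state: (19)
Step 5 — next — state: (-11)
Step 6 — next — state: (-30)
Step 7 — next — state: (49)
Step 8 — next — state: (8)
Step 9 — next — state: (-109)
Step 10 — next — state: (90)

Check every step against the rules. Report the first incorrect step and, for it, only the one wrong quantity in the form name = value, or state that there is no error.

step 5, x = -6

Recomputing the run from the initial state:
step 1: x = 6
step 2: x = -7
step 3: x = -8
step 4: x = 19
step 5: x = -6
step 6: x = -35
step 7: x = 44
step 8: x = 23
step 9: x = -114
step 10: x = 65
The first disagreement with the transcript is at step 5, where the value should be x = -6.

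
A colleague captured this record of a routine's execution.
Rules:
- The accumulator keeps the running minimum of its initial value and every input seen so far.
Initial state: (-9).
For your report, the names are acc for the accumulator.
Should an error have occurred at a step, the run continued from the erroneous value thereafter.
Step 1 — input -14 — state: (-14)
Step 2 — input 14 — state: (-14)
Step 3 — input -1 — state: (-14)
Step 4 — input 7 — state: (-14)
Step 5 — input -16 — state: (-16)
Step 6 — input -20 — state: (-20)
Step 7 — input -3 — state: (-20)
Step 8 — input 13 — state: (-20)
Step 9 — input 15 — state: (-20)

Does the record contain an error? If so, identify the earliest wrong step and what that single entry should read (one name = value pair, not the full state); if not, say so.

Recomputing the run from the initial state:
step 1: acc = -14
step 2: acc = -14
step 3: acc = -14
step 4: acc = -14
step 5: acc = -16
step 6: acc = -20
step 7: acc = -20
step 8: acc = -20
step 9: acc = -20
This matches the record at every step.

no error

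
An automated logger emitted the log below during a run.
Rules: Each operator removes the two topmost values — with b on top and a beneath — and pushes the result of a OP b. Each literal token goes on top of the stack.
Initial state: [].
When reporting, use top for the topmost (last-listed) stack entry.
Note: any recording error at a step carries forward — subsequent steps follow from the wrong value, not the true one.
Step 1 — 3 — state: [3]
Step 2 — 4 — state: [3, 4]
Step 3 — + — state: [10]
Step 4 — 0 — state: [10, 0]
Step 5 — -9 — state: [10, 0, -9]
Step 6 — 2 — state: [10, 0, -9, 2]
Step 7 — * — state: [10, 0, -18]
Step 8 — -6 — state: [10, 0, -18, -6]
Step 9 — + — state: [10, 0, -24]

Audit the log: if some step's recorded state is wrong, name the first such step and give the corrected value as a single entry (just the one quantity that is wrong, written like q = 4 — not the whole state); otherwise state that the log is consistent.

step 1: push 3: top = 3 -> checks out
step 2: push 4: top = 4 -> exactly as logged
step 3: 3 + 4 = 7 -> a discrepancy with the log
The audit stops at step 3: the recorded entry is wrong and should be top = 7.

step 3, top = 7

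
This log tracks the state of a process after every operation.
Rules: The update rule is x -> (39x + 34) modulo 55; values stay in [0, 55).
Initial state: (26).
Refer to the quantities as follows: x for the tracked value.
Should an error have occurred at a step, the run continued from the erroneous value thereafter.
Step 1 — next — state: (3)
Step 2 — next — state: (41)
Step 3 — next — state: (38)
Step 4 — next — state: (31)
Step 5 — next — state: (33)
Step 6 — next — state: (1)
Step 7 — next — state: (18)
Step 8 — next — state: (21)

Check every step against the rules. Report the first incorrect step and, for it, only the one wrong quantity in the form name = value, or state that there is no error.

Recomputing the run from the initial state:
step 1: x = 3
step 2: x = 41
step 3: x = 38
step 4: x = 31
step 5: x = 33
step 6: x = 1
step 7: x = 18
step 8: x = 21
This matches the log at every step.

no error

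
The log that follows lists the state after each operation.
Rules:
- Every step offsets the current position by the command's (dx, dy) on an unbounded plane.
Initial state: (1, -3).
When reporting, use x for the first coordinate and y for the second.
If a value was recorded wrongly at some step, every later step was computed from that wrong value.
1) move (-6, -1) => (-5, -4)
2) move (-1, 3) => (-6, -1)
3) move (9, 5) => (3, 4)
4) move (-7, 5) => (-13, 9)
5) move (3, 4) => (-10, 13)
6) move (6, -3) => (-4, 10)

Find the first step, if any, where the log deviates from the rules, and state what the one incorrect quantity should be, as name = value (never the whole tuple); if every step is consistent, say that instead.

step 1: x = 1 + (-6) = -5, y = -3 + (-1) = -4 -> exactly as logged
step 2: x = -5 + (-1) = -6, y = -4 + (3) = -1 -> checks out
step 3: x = -6 + (9) = 3, y = -1 + (5) = 4 -> no discrepancy
step 4: x = 3 + (-7) = -4, y = 4 + (5) = 9 -> first mismatch against the log
Conclusion: step 4 carries the first error; the entry should be x = -4.

step 4, x = -4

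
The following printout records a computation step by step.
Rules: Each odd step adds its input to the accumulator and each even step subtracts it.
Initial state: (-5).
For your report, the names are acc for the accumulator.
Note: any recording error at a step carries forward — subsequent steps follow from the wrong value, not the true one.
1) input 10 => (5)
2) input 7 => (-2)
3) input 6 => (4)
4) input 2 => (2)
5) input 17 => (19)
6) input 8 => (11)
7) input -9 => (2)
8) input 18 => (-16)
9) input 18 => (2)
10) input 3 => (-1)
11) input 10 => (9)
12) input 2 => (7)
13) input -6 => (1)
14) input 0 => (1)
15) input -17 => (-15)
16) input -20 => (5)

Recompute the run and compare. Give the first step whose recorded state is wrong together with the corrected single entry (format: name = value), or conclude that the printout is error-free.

1. acc = -5 + 10 = 5 (consistent with the printout)
2. acc = 5 - 7 = -2 (matches)
3. acc = -2 + 6 = 4 (matches)
4. acc = 4 - 2 = 2 (confirmed correct)
5. acc = 2 + 17 = 19 (matches)
6. acc = 19 - 8 = 11 (verified)
7. acc = 11 + -9 = 2 (verified)
8. acc = 2 - 18 = -16 (exactly as logged)
9. acc = -16 + 18 = 2 (checks out)
10. acc = 2 - 3 = -1 (verified)
11. acc = -1 + 10 = 9 (consistent with the printout)
12. acc = 9 - 2 = 7 (verified)
13. acc = 7 + -6 = 1 (matches)
14. acc = 1 - 0 = 1 (verified)
15. acc = 1 + -17 = -16 (a discrepancy with the printout)
First deviation found at step 15; the corrected entry is acc = -16.

step 15, acc = -16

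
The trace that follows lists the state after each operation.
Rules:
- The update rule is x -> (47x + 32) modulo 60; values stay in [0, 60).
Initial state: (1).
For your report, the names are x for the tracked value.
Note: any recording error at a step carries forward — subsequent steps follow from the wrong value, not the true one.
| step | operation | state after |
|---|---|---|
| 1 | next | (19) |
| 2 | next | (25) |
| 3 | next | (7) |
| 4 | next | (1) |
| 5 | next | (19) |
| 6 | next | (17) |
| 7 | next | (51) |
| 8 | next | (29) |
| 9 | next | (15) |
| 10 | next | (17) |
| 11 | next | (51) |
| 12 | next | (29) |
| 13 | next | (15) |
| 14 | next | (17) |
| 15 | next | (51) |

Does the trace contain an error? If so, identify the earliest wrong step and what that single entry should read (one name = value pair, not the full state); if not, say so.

step 1: x = (47*1 + 32) mod 60 = 19 -> same as recorded
step 2: x = (47*19 + 32) mod 60 = 25 -> same as recorded
step 3: x = (47*25 + 32) mod 60 = 7 -> confirmed correct
step 4: x = (47*7 + 32) mod 60 = 1 -> no discrepancy
step 5: x = (47*1 + 32) mod 60 = 19 -> exactly as logged
step 6: x = (47*19 + 32) mod 60 = 25 -> a discrepancy with the trace
First deviation found at step 6; the corrected entry is x = 25.

step 6, x = 25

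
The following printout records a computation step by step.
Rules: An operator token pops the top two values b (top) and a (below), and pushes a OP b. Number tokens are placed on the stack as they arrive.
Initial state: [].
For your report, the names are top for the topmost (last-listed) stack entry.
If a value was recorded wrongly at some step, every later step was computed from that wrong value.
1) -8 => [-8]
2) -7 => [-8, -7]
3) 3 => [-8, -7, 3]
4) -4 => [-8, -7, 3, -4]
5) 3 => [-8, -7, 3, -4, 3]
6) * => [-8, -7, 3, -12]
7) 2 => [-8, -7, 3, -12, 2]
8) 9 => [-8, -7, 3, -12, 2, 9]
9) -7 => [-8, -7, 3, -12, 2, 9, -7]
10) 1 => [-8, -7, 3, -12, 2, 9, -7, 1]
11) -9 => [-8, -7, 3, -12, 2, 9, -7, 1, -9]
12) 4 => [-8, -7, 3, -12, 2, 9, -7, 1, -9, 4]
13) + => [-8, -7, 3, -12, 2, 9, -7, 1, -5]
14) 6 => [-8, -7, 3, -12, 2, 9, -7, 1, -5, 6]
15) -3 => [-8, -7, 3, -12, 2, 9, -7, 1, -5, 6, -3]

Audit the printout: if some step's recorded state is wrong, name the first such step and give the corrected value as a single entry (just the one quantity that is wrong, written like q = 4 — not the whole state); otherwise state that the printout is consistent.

Recomputing the run from the initial state:
step 1: [-8]
step 2: [-8, -7]
step 3: [-8, -7, 3]
step 4: [-8, -7, 3, -4]
step 5: [-8, -7, 3, -4, 3]
step 6: [-8, -7, 3, -12]
step 7: [-8, -7, 3, -12, 2]
step 8: [-8, -7, 3, -12, 2, 9]
step 9: [-8, -7, 3, -12, 2, 9, -7]
step 10: [-8, -7, 3, -12, 2, 9, -7, 1]
step 11: [-8, -7, 3, -12, 2, 9, -7, 1, -9]
step 12: [-8, -7, 3, -12, 2, 9, -7, 1, -9, 4]
step 13: [-8, -7, 3, -12, 2, 9, -7, 1, -5]
step 14: [-8, -7, 3, -12, 2, 9, -7, 1, -5, 6]
step 15: [-8, -7, 3, -12, 2, 9, -7, 1, -5, 6, -3]
This matches the printout at every step.

no error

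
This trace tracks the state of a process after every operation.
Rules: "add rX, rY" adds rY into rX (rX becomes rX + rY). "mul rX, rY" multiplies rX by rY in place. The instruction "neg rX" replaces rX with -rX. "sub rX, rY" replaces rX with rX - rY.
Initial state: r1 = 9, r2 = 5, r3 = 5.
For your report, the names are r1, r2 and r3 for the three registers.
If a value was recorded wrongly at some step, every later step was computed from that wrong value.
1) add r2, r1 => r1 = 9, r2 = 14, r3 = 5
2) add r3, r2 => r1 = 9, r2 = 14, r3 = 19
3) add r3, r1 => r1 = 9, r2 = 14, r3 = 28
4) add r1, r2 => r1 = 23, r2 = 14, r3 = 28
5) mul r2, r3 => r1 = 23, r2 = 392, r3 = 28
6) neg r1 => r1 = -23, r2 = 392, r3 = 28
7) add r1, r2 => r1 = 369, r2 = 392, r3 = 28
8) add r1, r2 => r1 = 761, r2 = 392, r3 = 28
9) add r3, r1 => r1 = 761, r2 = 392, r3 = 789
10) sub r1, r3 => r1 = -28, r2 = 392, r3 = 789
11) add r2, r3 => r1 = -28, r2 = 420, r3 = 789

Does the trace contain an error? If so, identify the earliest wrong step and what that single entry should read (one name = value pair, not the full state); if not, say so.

step 1: r2 = 5 + 9 = 14 -> verified
step 2: r3 = 5 + 14 = 19 -> confirmed correct
step 3: r3 = 19 + 9 = 28 -> consistent with the trace
step 4: r1 = 9 + 14 = 23 -> exactly as logged
step 5: r2 = 14 * 28 = 392 -> verified
step 6: r1 = -(23) = -23 -> matches
step 7: r1 = -23 + 392 = 369 -> exactly as logged
step 8: r1 = 369 + 392 = 761 -> consistent with the trace
step 9: r3 = 28 + 761 = 789 -> confirmed correct
step 10: r1 = 761 - 789 = -28 -> verified
step 11: r2 = 392 + 789 = 1181 -> a discrepancy with the trace
First deviation found at step 11; the corrected entry is r2 = 1181.

step 11, r2 = 1181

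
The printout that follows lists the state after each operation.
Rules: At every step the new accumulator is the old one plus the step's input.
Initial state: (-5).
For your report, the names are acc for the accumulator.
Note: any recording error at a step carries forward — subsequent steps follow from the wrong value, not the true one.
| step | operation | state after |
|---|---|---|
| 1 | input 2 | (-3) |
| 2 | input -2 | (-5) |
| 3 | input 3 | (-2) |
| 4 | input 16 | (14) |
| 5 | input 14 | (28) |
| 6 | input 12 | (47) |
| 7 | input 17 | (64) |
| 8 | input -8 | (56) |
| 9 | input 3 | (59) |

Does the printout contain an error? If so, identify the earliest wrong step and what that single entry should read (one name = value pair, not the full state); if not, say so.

step 6, acc = 40

Recomputing the run from the initial state:
step 1: acc = -3
step 2: acc = -5
step 3: acc = -2
step 4: acc = 14
step 5: acc = 28
step 6: acc = 40
step 7: acc = 57
step 8: acc = 49
step 9: acc = 52
The first disagreement with the printout is at step 6, where the value should be acc = 40.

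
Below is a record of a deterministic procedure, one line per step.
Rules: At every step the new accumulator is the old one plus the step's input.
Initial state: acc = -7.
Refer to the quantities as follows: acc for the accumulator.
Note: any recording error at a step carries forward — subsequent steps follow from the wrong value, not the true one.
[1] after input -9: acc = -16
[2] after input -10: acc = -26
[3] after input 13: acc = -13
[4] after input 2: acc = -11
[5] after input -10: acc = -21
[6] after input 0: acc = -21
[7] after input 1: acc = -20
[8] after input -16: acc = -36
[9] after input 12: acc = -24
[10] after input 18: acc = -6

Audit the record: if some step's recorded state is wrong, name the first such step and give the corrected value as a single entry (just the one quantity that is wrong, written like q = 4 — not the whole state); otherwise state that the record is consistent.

no error

Recomputing the run from the initial state:
step 1: acc = -16
step 2: acc = -26
step 3: acc = -13
step 4: acc = -11
step 5: acc = -21
step 6: acc = -21
step 7: acc = -20
step 8: acc = -36
step 9: acc = -24
step 10: acc = -6
This matches the record at every step.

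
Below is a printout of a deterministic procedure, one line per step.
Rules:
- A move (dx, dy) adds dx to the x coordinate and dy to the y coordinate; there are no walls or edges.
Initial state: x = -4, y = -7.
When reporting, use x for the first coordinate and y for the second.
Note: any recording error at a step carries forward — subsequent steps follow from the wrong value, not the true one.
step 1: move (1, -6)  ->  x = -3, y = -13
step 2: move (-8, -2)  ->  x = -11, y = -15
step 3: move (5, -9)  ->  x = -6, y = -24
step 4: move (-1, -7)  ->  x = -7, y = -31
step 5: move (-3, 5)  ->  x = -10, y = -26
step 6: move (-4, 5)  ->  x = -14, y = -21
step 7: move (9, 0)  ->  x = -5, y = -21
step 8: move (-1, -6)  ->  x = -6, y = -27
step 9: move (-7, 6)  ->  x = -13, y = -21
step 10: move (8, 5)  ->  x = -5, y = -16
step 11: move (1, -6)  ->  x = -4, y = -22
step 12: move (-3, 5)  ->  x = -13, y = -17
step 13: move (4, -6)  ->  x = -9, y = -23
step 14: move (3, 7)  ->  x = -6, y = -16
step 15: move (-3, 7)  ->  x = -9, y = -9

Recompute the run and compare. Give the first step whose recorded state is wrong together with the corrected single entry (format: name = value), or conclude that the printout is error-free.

Recomputing the run from the initial state:
step 1: x = -3, y = -13
step 2: x = -11, y = -15
step 3: x = -6, y = -24
step 4: x = -7, y = -31
step 5: x = -10, y = -26
step 6: x = -14, y = -21
step 7: x = -5, y = -21
step 8: x = -6, y = -27
step 9: x = -13, y = -21
step 10: x = -5, y = -16
step 11: x = -4, y = -22
step 12: x = -7, y = -17
step 13: x = -3, y = -23
step 14: x = 0, y = -16
step 15: x = -3, y = -9
The first disagreement with the printout is at step 12, where the value should be x = -7.

step 12, x = -7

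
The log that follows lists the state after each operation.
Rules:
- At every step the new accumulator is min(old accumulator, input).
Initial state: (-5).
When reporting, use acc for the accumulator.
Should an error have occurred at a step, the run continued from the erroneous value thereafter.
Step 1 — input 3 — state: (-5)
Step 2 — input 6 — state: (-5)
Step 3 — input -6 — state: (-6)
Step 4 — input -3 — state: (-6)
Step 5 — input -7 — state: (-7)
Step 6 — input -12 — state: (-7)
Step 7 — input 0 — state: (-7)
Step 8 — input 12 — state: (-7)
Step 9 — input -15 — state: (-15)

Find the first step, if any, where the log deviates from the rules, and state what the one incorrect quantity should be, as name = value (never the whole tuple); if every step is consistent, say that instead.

step 6, acc = -12

Recomputing the run from the initial state:
step 1: acc = -5
step 2: acc = -5
step 3: acc = -6
step 4: acc = -6
step 5: acc = -7
step 6: acc = -12
step 7: acc = -12
step 8: acc = -12
step 9: acc = -15
The first disagreement with the log is at step 6, where the value should be acc = -12.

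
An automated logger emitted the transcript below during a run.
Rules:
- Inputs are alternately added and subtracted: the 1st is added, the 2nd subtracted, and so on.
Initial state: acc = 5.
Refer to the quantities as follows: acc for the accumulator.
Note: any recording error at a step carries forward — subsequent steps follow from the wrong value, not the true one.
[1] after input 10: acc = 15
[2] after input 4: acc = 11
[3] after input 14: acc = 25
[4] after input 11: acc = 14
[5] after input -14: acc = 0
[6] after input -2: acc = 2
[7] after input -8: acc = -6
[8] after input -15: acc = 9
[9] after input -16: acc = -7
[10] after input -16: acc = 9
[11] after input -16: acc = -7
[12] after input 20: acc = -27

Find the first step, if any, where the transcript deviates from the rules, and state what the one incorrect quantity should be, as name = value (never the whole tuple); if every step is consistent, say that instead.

no error

Step 1: acc = 5 + 10 = 15 — no discrepancy.
Step 2: acc = 15 - 4 = 11 — checks out.
Step 3: acc = 11 + 14 = 25 — verified.
Step 4: acc = 25 - 11 = 14 — verified.
Step 5: acc = 14 + -14 = 0 — checks out.
Step 6: acc = 0 - -2 = 2 — agrees with the transcript.
Step 7: acc = 2 + -8 = -6 — consistent with the transcript.
Step 8: acc = -6 - -15 = 9 — exactly as logged.
Step 9: acc = 9 + -16 = -7 — agrees with the transcript.
Step 10: acc = -7 - -16 = 9 — checks out.
Step 11: acc = 9 + -16 = -7 — verified.
Step 12: acc = -7 - 20 = -27 — consistent with the transcript.
All steps check out; nothing to correct.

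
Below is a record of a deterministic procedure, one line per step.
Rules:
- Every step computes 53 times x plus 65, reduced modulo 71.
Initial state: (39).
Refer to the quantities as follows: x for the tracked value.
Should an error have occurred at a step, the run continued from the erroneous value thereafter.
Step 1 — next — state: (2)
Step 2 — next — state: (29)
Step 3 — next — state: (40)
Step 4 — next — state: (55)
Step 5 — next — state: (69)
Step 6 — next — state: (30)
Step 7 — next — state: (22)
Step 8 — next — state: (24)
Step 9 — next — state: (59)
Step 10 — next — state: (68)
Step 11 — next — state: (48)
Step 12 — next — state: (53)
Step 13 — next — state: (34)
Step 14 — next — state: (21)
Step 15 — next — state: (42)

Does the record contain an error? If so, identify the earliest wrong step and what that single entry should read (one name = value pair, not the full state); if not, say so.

1. x = (53*39 + 65) mod 71 = 2 (consistent with the record)
2. x = (53*2 + 65) mod 71 = 29 (no discrepancy)
3. x = (53*29 + 65) mod 71 = 40 (in agreement)
4. x = (53*40 + 65) mod 71 = 55 (consistent with the record)
5. x = (53*55 + 65) mod 71 = 69 (verified)
6. x = (53*69 + 65) mod 71 = 30 (consistent with the record)
7. x = (53*30 + 65) mod 71 = 22 (in agreement)
8. x = (53*22 + 65) mod 71 = 24 (no discrepancy)
9. x = (53*24 + 65) mod 71 = 59 (exactly as logged)
10. x = (53*59 + 65) mod 71 = 68 (matches)
11. x = (53*68 + 65) mod 71 = 48 (checks out)
12. x = (53*48 + 65) mod 71 = 53 (consistent with the record)
13. x = (53*53 + 65) mod 71 = 34 (no discrepancy)
14. x = (53*34 + 65) mod 71 = 21 (checks out)
15. x = (53*21 + 65) mod 71 = 42 (in agreement)
No step deviates from the rules.

no error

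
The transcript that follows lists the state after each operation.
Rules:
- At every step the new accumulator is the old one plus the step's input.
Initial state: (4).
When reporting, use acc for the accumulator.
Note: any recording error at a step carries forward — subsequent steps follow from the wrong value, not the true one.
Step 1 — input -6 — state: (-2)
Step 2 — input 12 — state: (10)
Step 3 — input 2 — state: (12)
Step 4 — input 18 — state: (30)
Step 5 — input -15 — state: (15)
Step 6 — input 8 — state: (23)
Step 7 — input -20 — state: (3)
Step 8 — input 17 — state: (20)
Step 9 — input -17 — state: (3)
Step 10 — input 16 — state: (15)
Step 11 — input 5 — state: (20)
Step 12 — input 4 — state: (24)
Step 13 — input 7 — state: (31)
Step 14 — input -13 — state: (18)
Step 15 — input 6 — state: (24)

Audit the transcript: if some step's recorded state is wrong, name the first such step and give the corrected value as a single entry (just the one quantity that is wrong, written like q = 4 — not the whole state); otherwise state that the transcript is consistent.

step 1: acc = 4 + -6 = -2 -> verified
step 2: acc = -2 + 12 = 10 -> consistent with the transcript
step 3: acc = 10 + 2 = 12 -> agrees with the transcript
step 4: acc = 12 + 18 = 30 -> matches
step 5: acc = 30 + -15 = 15 -> confirmed correct
step 6: acc = 15 + 8 = 23 -> checks out
step 7: acc = 23 + -20 = 3 -> same as recorded
step 8: acc = 3 + 17 = 20 -> in agreement
step 9: acc = 20 + -17 = 3 -> matches
step 10: acc = 3 + 16 = 19 -> the transcript disagrees here
The audit stops at step 10: the recorded entry is wrong and should be acc = 19.

step 10, acc = 19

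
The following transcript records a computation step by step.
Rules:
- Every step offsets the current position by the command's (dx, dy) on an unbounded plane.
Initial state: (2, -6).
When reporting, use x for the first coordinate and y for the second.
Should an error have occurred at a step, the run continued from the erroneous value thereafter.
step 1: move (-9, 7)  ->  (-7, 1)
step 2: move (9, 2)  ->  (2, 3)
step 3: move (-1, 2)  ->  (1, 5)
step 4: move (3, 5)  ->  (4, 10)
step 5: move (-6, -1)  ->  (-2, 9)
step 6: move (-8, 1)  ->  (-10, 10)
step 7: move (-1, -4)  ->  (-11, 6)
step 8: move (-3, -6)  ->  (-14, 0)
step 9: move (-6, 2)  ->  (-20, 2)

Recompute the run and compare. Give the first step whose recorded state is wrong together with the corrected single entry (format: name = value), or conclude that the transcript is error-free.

Recomputing the run from the initial state:
step 1: x = -7, y = 1
step 2: x = 2, y = 3
step 3: x = 1, y = 5
step 4: x = 4, y = 10
step 5: x = -2, y = 9
step 6: x = -10, y = 10
step 7: x = -11, y = 6
step 8: x = -14, y = 0
step 9: x = -20, y = 2
This matches the transcript at every step.

no error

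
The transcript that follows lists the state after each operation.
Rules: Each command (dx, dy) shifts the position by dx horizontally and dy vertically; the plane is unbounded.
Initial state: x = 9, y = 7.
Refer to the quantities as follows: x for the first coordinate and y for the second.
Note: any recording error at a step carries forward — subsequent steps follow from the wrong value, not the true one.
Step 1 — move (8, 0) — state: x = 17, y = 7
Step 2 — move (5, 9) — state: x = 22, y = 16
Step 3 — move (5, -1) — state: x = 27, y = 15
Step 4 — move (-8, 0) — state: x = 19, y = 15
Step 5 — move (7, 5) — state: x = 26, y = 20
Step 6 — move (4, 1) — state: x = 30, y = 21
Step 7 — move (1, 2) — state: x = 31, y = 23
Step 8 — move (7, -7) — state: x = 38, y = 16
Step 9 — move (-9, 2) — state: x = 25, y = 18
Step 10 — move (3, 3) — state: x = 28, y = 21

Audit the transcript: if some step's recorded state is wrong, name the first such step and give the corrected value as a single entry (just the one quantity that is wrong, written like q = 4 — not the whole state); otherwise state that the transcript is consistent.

step 9, x = 29

Step 1: x = 9 + (8) = 17, y = 7 + (0) = 7 — consistent with the transcript.
Step 2: x = 17 + (5) = 22, y = 7 + (9) = 16 — exactly as logged.
Step 3: x = 22 + (5) = 27, y = 16 + (-1) = 15 — agrees with the transcript.
Step 4: x = 27 + (-8) = 19, y = 15 + (0) = 15 — in agreement.
Step 5: x = 19 + (7) = 26, y = 15 + (5) = 20 — agrees with the transcript.
Step 6: x = 26 + (4) = 30, y = 20 + (1) = 21 — no discrepancy.
Step 7: x = 30 + (1) = 31, y = 21 + (2) = 23 — consistent with the transcript.
Step 8: x = 31 + (7) = 38, y = 23 + (-7) = 16 — agrees with the transcript.
Step 9: x = 38 + (-9) = 29, y = 16 + (2) = 18 — the transcript has a different value.
First deviation found at step 9; the corrected entry is x = 29.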